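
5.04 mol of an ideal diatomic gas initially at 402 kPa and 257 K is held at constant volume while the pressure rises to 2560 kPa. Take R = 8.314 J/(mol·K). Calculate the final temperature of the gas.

1640 K

V₁ = nRT₁/P₁ = 5.04×8.314×257/402 = 26.8 L.
Isochoric: V stays 26.8 L; P/T = const ⇒ T₂ = 1640 K, P₂ = 2560 kPa.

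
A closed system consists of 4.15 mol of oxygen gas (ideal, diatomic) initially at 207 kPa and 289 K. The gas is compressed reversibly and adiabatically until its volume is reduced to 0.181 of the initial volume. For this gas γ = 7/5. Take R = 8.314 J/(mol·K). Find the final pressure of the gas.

2270 kPa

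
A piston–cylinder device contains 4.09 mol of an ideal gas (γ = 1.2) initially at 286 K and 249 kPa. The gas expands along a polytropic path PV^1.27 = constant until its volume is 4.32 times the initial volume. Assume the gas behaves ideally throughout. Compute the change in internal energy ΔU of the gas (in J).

-15900 J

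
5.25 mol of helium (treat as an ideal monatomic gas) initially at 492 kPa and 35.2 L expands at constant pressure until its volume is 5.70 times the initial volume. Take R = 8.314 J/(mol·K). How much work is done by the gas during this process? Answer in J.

81400 J

T₁ = P₁V₁/(nR) = 492×35.2/(5.25×8.314) = 397 K.
Isobaric: P stays 492 kPa; V/T = const ⇒ T₂ = 2260 K, V₂ = 201 L.
W = PΔV = 492×(201−35.2) kPa·L = 81400 J.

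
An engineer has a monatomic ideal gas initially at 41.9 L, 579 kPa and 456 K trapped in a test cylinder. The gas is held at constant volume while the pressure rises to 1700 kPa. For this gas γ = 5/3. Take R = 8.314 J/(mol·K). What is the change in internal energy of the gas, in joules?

n = P₁V₁/(RT₁) = 579×41.9/(8.314×456) = 6.40 mol.
Isochoric: V stays 41.9 L; P/T = const ⇒ T₂ = 1340 K, P₂ = 1700 kPa.
For an ideal gas ΔU = nCvΔT with Cv = (3/2)R = 12.5 J/(mol·K).
ΔU = 6.40×12.5×(1340−456) = 70500 J.

70500 J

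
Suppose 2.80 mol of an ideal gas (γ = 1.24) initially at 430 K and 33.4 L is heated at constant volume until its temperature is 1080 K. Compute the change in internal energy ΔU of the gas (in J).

63000 J

P₁ = nRT₁/V₁ = 2.80×8.314×430/33.4 = 300 kPa.
Isochoric: V stays 33.4 L; P/T = const ⇒ T₂ = 1080 K, P₂ = 753 kPa.
For an ideal gas ΔU = nCvΔT with Cv = R/(γ−1) = 34.6 J/(mol·K).
ΔU = 2.80×34.6×(1080−430) = 63000 J.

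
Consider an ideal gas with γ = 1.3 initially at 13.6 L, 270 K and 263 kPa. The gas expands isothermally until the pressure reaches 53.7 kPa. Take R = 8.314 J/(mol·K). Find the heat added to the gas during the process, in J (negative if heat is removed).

n = P₁V₁/(RT₁) = 263×13.6/(8.314×270) = 1.59 mol.
Isothermal: T stays 270 K; PV = const ⇒ V₂ = 66.6 L, P₂ = 53.7 kPa.
ΔU = 0 (ideal gas, T constant).
W = nRT ln(V₂/V₁) = 1.59×8.314×270×ln(4.90) = 5680 J.
Q = ΔU + W = 5680 J.

5680 J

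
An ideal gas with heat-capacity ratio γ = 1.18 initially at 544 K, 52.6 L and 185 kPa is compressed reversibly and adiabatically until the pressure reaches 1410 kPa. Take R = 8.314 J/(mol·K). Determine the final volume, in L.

9.41 L

Adiabatic: T₂/T₁ = (P₂/P₁)^((γ−1)/γ) ⇒ T₂ = 544×(7.62)^0.153 = 742 K; V₂ = 9.41 L.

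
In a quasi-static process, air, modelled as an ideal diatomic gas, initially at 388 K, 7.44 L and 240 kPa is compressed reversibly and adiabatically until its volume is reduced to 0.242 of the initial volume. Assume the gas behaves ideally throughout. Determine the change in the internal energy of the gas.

3410 J

n = P₁V₁/(RT₁) = 240×7.44/(8.314×388) = 0.554 mol.
Adiabatic: TV^(γ−1) = const ⇒ T₂ = 388×(4.13)^0.400 = 684 K; PV^γ = const ⇒ P₂ = 1750 kPa.
For an ideal gas ΔU = nCvΔT with Cv = (5/2)R = 20.8 J/(mol·K).
ΔU = 0.554×20.8×(684−388) = 3410 J.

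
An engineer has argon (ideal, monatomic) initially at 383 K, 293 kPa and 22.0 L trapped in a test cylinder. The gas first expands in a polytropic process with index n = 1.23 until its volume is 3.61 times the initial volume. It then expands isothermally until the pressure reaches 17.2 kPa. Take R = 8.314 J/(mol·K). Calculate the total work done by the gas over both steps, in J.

13200 J

n = P₁V₁/(RT₁) = 293×22.0/(8.314×383) = 2.02 mol.
Step 1 — Polytropic n=1.23: T₂ = T₁(V₁/V₂)^(n−1) = 383×(0.277)^0.23 = 285 K; P₂ = P₁(V₁/V₂)^n = 60.4 kPa.
W = (P₁V₁−P₂V₂)/(n−1) = (293×22.0−60.4×79.4)/0.23 = 7170 J.
ΔU = nCvΔT = 2.02×12.5×(285−383) = -2470 J.
Q = ΔU + W = 4690 J.
State after step 1: P = 60.4 kPa, V = 79.4 L, T = 285 K.
Step 2 — Isothermal: T stays 285 K; PV = const ⇒ V₂ = 279 L, P₂ = 17.2 kPa.
ΔU = 0 (ideal gas, T constant).
W = nRT ln(V₂/V₁) = 2.02×8.314×285×ln(3.51) = 6030 J.
Q = ΔU + W = 6030 J.
Net over both steps: W = 13200 J, Q = 10700 J, ΔU = -2470 J.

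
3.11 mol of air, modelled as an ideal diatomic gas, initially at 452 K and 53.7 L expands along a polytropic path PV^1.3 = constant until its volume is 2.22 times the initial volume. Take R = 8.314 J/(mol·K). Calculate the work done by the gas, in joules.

8290 J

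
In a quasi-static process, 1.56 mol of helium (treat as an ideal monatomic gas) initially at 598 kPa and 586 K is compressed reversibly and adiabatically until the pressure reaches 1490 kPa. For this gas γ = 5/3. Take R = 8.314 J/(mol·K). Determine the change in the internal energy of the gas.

V₁ = nRT₁/P₁ = 1.56×8.314×586/598 = 12.7 L.
Adiabatic: T₂/T₁ = (P₂/P₁)^((γ−1)/γ) ⇒ T₂ = 586×(2.49)^0.400 = 844 K; V₂ = 7.35 L.
For an ideal gas ΔU = nCvΔT with Cv = (3/2)R = 12.5 J/(mol·K).
ΔU = 1.56×12.5×(844−586) = 5020 J.

5020 J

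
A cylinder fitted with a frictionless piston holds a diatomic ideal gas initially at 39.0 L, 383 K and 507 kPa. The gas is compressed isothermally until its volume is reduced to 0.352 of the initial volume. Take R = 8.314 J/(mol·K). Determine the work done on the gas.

20600 J

n = P₁V₁/(RT₁) = 507×39.0/(8.314×383) = 6.21 mol.
Isothermal: T stays 383 K; PV = const ⇒ V₂ = 13.7 L, P₂ = 1440 kPa.
W = nRT ln(V₂/V₁) = 6.21×8.314×383×ln(0.352) = -20600 J.
Work done on the gas = −W_by = 20600 J.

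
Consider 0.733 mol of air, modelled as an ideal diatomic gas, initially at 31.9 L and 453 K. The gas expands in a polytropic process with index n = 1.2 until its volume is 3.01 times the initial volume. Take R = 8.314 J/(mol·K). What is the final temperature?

P₁ = nRT₁/V₁ = 0.733×8.314×453/31.9 = 86.5 kPa.
Polytropic n=1.2: T₂ = T₁(V₁/V₂)^(n−1) = 453×(0.332)^0.20 = 363 K; P₂ = P₁(V₁/V₂)^n = 23.1 kPa.

363 K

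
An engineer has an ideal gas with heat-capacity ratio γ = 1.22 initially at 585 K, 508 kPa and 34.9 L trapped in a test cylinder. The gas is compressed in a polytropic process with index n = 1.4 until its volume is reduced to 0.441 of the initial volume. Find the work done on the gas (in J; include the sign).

n = P₁V₁/(RT₁) = 508×34.9/(8.314×585) = 3.65 mol.
Polytropic n=1.4: T₂ = T₁(V₁/V₂)^(n−1) = 585×(2.27)^0.40 = 812 K; P₂ = P₁(V₁/V₂)^n = 1600 kPa.
W = (P₁V₁−P₂V₂)/(n−1) = (508×34.9−1600×15.4)/0.40 = -17200 J.
Work done on the gas = −W_by = 17200 J.

17200 J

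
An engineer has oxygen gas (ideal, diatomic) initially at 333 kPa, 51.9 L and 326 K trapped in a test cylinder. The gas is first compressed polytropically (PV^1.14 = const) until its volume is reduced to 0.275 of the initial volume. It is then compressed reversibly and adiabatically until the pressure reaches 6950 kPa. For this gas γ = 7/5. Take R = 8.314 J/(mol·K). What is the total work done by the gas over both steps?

-53700 J

n = P₁V₁/(RT₁) = 333×51.9/(8.314×326) = 6.38 mol.
Step 1 — Polytropic n=1.14: T₂ = T₁(V₁/V₂)^(n−1) = 326×(3.64)^0.14 = 391 K; P₂ = P₁(V₁/V₂)^n = 1450 kPa.
W = (P₁V₁−P₂V₂)/(n−1) = (333×51.9−1450×14.3)/0.14 = -24500 J.
ΔU = nCvΔT = 6.38×20.8×(391−326) = 8560 J.
Q = ΔU + W = -15900 J.
State after step 1: P = 1450 kPa, V = 14.3 L, T = 391 K.
Step 2 — Adiabatic: T₂/T₁ = (P₂/P₁)^((γ−1)/γ) ⇒ T₂ = 391×(4.79)^0.286 = 611 K; V₂ = 4.66 L.
ΔU = nCvΔT = 6.38×20.8×(611−391) = 29200 J.
Q = 0 for an adiabatic process, so W = −ΔU = -29200 J.
Net over both steps: W = -53700 J, Q = -15900 J, ΔU = 37800 J.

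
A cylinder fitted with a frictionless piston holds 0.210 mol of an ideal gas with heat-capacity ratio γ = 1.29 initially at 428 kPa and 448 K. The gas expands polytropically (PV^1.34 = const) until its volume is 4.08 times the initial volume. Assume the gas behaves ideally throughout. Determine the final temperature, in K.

278 K

V₁ = nRT₁/P₁ = 0.210×8.314×448/428 = 1.83 L.
Polytropic n=1.34: T₂ = T₁(V₁/V₂)^(n−1) = 448×(0.245)^0.34 = 278 K; P₂ = P₁(V₁/V₂)^n = 65.0 kPa.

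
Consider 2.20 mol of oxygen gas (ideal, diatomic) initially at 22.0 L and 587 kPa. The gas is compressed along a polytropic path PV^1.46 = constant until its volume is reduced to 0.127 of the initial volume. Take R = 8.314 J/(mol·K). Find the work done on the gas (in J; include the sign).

44500 J

T₁ = P₁V₁/(nR) = 587×22.0/(2.20×8.314) = 706 K.
Polytropic n=1.46: T₂ = T₁(V₁/V₂)^(n−1) = 706×(7.87)^0.46 = 1820 K; P₂ = P₁(V₁/V₂)^n = 11900 kPa.
W = (P₁V₁−P₂V₂)/(n−1) = (587×22.0−11900×2.79)/0.46 = -44500 J.
Work done on the gas = −W_by = 44500 J.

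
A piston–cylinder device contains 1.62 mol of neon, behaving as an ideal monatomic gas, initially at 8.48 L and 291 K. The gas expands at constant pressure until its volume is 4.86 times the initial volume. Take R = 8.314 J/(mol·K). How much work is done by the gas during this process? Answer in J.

P₁ = nRT₁/V₁ = 1.62×8.314×291/8.48 = 462 kPa.
Isobaric: P stays 462 kPa; V/T = const ⇒ T₂ = 1410 K, V₂ = 41.2 L.
W = PΔV = 462×(41.2−8.48) kPa·L = 15100 J.

15100 J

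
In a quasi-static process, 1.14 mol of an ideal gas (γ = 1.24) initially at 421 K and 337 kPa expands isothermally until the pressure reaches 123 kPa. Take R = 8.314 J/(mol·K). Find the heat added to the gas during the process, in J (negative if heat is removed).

V₁ = nRT₁/P₁ = 1.14×8.314×421/337 = 11.8 L.
Isothermal: T stays 421 K; PV = const ⇒ V₂ = 32.4 L, P₂ = 123 kPa.
ΔU = 0 (ideal gas, T constant).
W = nRT ln(V₂/V₁) = 1.14×8.314×421×ln(2.74) = 4020 J.
Q = ΔU + W = 4020 J.

4020 J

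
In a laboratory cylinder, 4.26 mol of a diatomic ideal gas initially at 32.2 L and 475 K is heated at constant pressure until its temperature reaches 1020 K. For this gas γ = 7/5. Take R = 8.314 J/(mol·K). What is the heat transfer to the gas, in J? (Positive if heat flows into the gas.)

67600 J

P₁ = nRT₁/V₁ = 4.26×8.314×475/32.2 = 522 kPa.
Isobaric: P stays 522 kPa; V/T = const ⇒ T₂ = 1020 K, V₂ = 69.1 L.
W = PΔV = 522×(69.1−32.2) kPa·L = 19300 J.
ΔU = nCvΔT = 4.26×20.8×(1020−475) = 48300 J.
Q = ΔU + W = nCpΔT = 67600 J.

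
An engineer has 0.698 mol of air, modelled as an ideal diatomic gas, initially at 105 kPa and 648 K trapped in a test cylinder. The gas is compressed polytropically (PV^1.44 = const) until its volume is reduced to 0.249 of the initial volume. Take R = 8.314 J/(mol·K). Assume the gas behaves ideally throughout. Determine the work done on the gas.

7210 J

V₁ = nRT₁/P₁ = 0.698×8.314×648/105 = 35.8 L.
Polytropic n=1.44: T₂ = T₁(V₁/V₂)^(n−1) = 648×(4.02)^0.44 = 1190 K; P₂ = P₁(V₁/V₂)^n = 777 kPa.
W = (P₁V₁−P₂V₂)/(n−1) = (105×35.8−777×8.92)/0.44 = -7210 J.
Work done on the gas = −W_by = 7210 J.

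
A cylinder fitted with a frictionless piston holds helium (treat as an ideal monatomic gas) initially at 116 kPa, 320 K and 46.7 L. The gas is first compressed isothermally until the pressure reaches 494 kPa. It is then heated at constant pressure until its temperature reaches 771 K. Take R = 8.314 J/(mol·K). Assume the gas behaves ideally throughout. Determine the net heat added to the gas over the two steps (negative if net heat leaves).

n = P₁V₁/(RT₁) = 116×46.7/(8.314×320) = 2.04 mol.
Step 1 — Isothermal: T stays 320 K; PV = const ⇒ V₂ = 11.0 L, P₂ = 494 kPa.
ΔU = 0 (ideal gas, T constant).
W = nRT ln(V₂/V₁) = 2.04×8.314×320×ln(0.235) = -7850 J.
Q = ΔU + W = -7850 J.
State after step 1: P = 494 kPa, V = 11.0 L, T = 320 K.
Step 2 — Isobaric: P stays 494 kPa; V/T = const ⇒ T₂ = 771 K, V₂ = 26.4 L.
W = PΔV = 494×(26.4−11.0) kPa·L = 7630 J.
ΔU = nCvΔT = 2.04×12.5×(771−320) = 11500 J.
Q = ΔU + W = nCpΔT = 19100 J.
Net over both steps: W = -214 J, Q = 11200 J, ΔU = 11500 J.

11200 J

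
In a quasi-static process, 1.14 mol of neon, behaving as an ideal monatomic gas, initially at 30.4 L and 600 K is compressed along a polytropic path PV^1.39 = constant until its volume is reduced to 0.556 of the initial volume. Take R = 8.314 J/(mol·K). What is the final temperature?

754 K

P₁ = nRT₁/V₁ = 1.14×8.314×600/30.4 = 187 kPa.
Polytropic n=1.39: T₂ = T₁(V₁/V₂)^(n−1) = 600×(1.80)^0.39 = 754 K; P₂ = P₁(V₁/V₂)^n = 423 kPa.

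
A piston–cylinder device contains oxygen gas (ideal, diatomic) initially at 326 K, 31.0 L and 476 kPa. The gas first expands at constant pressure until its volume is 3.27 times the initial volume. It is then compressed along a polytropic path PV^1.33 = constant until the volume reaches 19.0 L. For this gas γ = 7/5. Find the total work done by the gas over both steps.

n = P₁V₁/(RT₁) = 476×31.0/(8.314×326) = 5.44 mol.
Step 1 — Isobaric: P stays 476 kPa; V/T = const ⇒ T₂ = 1070 K, V₂ = 101 L.
W = PΔV = 476×(101−31.0) kPa·L = 33500 J.
ΔU = nCvΔT = 5.44×20.8×(1070−326) = 83700 J.
Q = ΔU + W = nCpΔT = 117000 J.
State after step 1: P = 476 kPa, V = 101 L, T = 1070 K.
Step 2 — Polytropic n=1.33: T₂ = T₁(V₁/V₂)^(n−1) = 1070×(5.34)^0.33 = 1850 K; P₂ = P₁(V₁/V₂)^n = 4410 kPa.
W = (P₁V₁−P₂V₂)/(n−1) = (476×101−4410×19.0)/0.33 = -108000 J.
ΔU = nCvΔT = 5.44×20.8×(1850−1070) = 89000 J.
Q = ΔU + W = -18900 J.
Net over both steps: W = -74400 J, Q = 98400 J, ΔU = 173000 J.

-74400 J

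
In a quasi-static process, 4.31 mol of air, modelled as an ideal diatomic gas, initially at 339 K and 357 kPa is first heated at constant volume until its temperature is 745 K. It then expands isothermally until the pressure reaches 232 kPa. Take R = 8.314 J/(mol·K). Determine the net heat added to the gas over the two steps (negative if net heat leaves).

V₁ = nRT₁/P₁ = 4.31×8.314×339/357 = 34.0 L.
Step 1 — Isochoric: V stays 34.0 L; P/T = const ⇒ T₂ = 745 K, P₂ = 785 kPa.
W = 0 (no volume change).
ΔU = nCvΔT = 4.31×20.8×(745−339) = 36400 J.
Q = ΔU = 36400 J.
State after step 1: P = 785 kPa, V = 34.0 L, T = 745 K.
Step 2 — Isothermal: T stays 745 K; PV = const ⇒ V₂ = 115 L, P₂ = 232 kPa.
ΔU = 0 (ideal gas, T constant).
W = nRT ln(V₂/V₁) = 4.31×8.314×745×ln(3.38) = 32500 J.
Q = ΔU + W = 32500 J.
Net over both steps: W = 32500 J, Q = 68900 J, ΔU = 36400 J.

68900 J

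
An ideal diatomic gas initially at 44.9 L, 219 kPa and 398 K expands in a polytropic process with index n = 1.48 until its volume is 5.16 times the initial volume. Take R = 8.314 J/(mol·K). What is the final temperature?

181 K

Polytropic n=1.48: T₂ = T₁(V₁/V₂)^(n−1) = 398×(0.194)^0.48 = 181 K; P₂ = P₁(V₁/V₂)^n = 19.3 kPa.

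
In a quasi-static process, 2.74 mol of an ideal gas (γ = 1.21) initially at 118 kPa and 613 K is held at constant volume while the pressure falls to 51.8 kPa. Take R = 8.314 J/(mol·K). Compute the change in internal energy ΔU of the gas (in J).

-37300 J

V₁ = nRT₁/P₁ = 2.74×8.314×613/118 = 118 L.
Isochoric: V stays 118 L; P/T = const ⇒ T₂ = 269 K, P₂ = 51.8 kPa.
For an ideal gas ΔU = nCvΔT with Cv = R/(γ−1) = 39.6 J/(mol·K).
ΔU = 2.74×39.6×(269−613) = -37300 J.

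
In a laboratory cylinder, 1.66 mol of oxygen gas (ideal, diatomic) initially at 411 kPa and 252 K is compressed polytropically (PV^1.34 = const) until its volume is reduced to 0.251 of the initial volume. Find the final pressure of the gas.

2620 kPa

V₁ = nRT₁/P₁ = 1.66×8.314×252/411 = 8.46 L.
Polytropic n=1.34: T₂ = T₁(V₁/V₂)^(n−1) = 252×(3.98)^0.34 = 403 K; P₂ = P₁(V₁/V₂)^n = 2620 kPa.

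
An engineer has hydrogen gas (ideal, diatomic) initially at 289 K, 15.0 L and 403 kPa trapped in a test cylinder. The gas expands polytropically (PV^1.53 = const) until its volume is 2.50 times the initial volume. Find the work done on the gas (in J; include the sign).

-4390 J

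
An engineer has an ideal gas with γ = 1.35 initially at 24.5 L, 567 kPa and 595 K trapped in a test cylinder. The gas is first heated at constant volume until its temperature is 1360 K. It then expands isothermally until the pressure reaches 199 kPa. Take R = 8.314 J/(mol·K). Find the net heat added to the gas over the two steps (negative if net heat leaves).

111000 J

n = P₁V₁/(RT₁) = 567×24.5/(8.314×595) = 2.81 mol.
Step 1 — Isochoric: V stays 24.5 L; P/T = const ⇒ T₂ = 1360 K, P₂ = 1300 kPa.
W = 0 (no volume change).
ΔU = nCvΔT = 2.81×23.8×(1360−595) = 51000 J.
Q = ΔU = 51000 J.
State after step 1: P = 1300 kPa, V = 24.5 L, T = 1360 K.
Step 2 — Isothermal: T stays 1360 K; PV = const ⇒ V₂ = 160 L, P₂ = 199 kPa.
ΔU = 0 (ideal gas, T constant).
W = nRT ln(V₂/V₁) = 2.81×8.314×1360×ln(6.51) = 59500 J.
Q = ΔU + W = 59500 J.
Net over both steps: W = 59500 J, Q = 111000 J, ΔU = 51000 J.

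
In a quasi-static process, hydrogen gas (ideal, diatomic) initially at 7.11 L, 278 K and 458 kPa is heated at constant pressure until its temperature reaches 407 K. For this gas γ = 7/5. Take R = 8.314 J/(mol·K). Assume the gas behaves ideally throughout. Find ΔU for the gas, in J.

n = P₁V₁/(RT₁) = 458×7.11/(8.314×278) = 1.41 mol.
Isobaric: P stays 458 kPa; V/T = const ⇒ T₂ = 407 K, V₂ = 10.4 L.
For an ideal gas ΔU = nCvΔT with Cv = (5/2)R = 20.8 J/(mol·K).
ΔU = 1.41×20.8×(407−278) = 3780 J.

3780 J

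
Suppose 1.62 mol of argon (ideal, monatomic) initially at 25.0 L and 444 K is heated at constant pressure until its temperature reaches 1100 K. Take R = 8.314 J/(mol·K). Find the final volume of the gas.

P₁ = nRT₁/V₁ = 1.62×8.314×444/25.0 = 239 kPa.
Isobaric: P stays 239 kPa; V/T = const ⇒ T₂ = 1100 K, V₂ = 61.9 L.

61.9 L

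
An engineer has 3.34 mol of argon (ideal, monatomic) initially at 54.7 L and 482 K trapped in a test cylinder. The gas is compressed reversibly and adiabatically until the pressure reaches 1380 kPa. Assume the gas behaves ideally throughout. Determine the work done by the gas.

P₁ = nRT₁/V₁ = 3.34×8.314×482/54.7 = 245 kPa.
Adiabatic: T₂/T₁ = (P₂/P₁)^((γ−1)/γ) ⇒ T₂ = 482×(5.64)^0.400 = 963 K; V₂ = 19.4 L.
ΔU = nCvΔT = 3.34×12.5×(963−482) = 20000 J.
Q = 0 for an adiabatic process, so W = −ΔU = -20000 J.

-20000 J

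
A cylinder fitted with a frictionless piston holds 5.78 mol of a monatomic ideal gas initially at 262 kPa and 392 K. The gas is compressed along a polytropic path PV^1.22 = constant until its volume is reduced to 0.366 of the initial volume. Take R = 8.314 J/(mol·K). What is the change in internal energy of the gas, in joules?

V₁ = nRT₁/P₁ = 5.78×8.314×392/262 = 71.9 L.
Polytropic n=1.22: T₂ = T₁(V₁/V₂)^(n−1) = 392×(2.73)^0.22 = 489 K; P₂ = P₁(V₁/V₂)^n = 893 kPa.
For an ideal gas ΔU = nCvΔT with Cv = (3/2)R = 12.5 J/(mol·K).
ΔU = 5.78×12.5×(489−392) = 6990 J.

6990 J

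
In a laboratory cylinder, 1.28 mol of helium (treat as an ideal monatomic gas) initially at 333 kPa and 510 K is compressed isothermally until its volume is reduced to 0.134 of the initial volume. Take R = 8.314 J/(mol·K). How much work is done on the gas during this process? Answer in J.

V₁ = nRT₁/P₁ = 1.28×8.314×510/333 = 16.3 L.
Isothermal: T stays 510 K; PV = const ⇒ V₂ = 2.18 L, P₂ = 2490 kPa.
W = nRT ln(V₂/V₁) = 1.28×8.314×510×ln(0.134) = -10900 J.
Work done on the gas = −W_by = 10900 J.

10900 J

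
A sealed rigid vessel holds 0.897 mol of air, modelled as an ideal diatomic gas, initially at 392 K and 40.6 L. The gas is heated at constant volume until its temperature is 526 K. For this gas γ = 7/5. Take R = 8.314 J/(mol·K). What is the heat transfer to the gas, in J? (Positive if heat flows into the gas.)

P₁ = nRT₁/V₁ = 0.897×8.314×392/40.6 = 72.0 kPa.
Isochoric: V stays 40.6 L; P/T = const ⇒ T₂ = 526 K, P₂ = 96.6 kPa.
W = 0 (no volume change).
ΔU = nCvΔT = 0.897×20.8×(526−392) = 2500 J.
Q = ΔU = 2500 J.

2500 J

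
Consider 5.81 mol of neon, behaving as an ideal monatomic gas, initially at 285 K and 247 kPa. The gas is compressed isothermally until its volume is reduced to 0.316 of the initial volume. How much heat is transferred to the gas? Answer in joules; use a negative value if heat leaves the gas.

V₁ = nRT₁/P₁ = 5.81×8.314×285/247 = 55.7 L.
Isothermal: T stays 285 K; PV = const ⇒ V₂ = 17.6 L, P₂ = 782 kPa.
ΔU = 0 (ideal gas, T constant).
W = nRT ln(V₂/V₁) = 5.81×8.314×285×ln(0.316) = -15900 J.
Q = ΔU + W = -15900 J.

-15900 J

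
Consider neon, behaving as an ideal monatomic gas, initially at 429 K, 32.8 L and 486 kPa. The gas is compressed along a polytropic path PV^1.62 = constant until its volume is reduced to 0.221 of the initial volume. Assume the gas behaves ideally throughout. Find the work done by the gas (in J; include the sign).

n = P₁V₁/(RT₁) = 486×32.8/(8.314×429) = 4.47 mol.
Polytropic n=1.62: T₂ = T₁(V₁/V₂)^(n−1) = 429×(4.52)^0.62 = 1090 K; P₂ = P₁(V₁/V₂)^n = 5610 kPa.
W = (P₁V₁−P₂V₂)/(n−1) = (486×32.8−5610×7.25)/0.62 = -39800 J.

-39800 J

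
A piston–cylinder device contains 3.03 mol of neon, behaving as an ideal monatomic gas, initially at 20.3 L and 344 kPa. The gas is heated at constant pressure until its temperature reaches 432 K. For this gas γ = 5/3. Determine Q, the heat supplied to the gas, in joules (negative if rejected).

9750 J

T₁ = P₁V₁/(nR) = 344×20.3/(3.03×8.314) = 277 K.
Isobaric: P stays 344 kPa; V/T = const ⇒ T₂ = 432 K, V₂ = 31.6 L.
W = PΔV = 344×(31.6−20.3) kPa·L = 3900 J.
ΔU = nCvΔT = 3.03×12.5×(432−277) = 5850 J.
Q = ΔU + W = nCpΔT = 9750 J.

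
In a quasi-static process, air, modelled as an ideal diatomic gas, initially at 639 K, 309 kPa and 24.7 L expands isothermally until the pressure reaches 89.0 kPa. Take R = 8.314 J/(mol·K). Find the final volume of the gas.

Isothermal: T stays 639 K; PV = const ⇒ V₂ = 85.8 L, P₂ = 89.0 kPa.

85.8 L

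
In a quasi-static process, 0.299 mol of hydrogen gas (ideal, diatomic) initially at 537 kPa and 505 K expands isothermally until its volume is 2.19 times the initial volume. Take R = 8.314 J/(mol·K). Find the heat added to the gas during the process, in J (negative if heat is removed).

984 J

V₁ = nRT₁/P₁ = 0.299×8.314×505/537 = 2.34 L.
Isothermal: T stays 505 K; PV = const ⇒ V₂ = 5.12 L, P₂ = 245 kPa.
ΔU = 0 (ideal gas, T constant).
W = nRT ln(V₂/V₁) = 0.299×8.314×505×ln(2.19) = 984 J.
Q = ΔU + W = 984 J.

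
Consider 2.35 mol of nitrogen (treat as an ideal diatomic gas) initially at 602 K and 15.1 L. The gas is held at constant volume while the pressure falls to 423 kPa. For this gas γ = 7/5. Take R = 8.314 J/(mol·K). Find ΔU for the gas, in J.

P₁ = nRT₁/V₁ = 2.35×8.314×602/15.1 = 779 kPa.
Isochoric: V stays 15.1 L; P/T = const ⇒ T₂ = 327 K, P₂ = 423 kPa.
For an ideal gas ΔU = nCvΔT with Cv = (5/2)R = 20.8 J/(mol·K).
ΔU = 2.35×20.8×(327−602) = -13400 J.

-13400 J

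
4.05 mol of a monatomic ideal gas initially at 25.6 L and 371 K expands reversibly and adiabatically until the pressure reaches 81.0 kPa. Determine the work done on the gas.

-9600 J

P₁ = nRT₁/V₁ = 4.05×8.314×371/25.6 = 488 kPa.
Adiabatic: T₂/T₁ = (P₂/P₁)^((γ−1)/γ) ⇒ T₂ = 371×(0.166)^0.400 = 181 K; V₂ = 75.2 L.
ΔU = nCvΔT = 4.05×12.5×(181−371) = -9600 J.
Q = 0 for an adiabatic process, so W = −ΔU = 9600 J.
Work done on the gas = −W_by = -9600 J.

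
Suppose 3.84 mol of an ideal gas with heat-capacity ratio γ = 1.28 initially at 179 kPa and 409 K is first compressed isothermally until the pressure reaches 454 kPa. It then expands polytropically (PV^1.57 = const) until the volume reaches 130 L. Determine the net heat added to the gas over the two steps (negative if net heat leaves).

V₁ = nRT₁/P₁ = 3.84×8.314×409/179 = 72.9 L.
Step 1 — Isothermal: T stays 409 K; PV = const ⇒ V₂ = 28.8 L, P₂ = 454 kPa.
ΔU = 0 (ideal gas, T constant).
W = nRT ln(V₂/V₁) = 3.84×8.314×409×ln(0.394) = -12200 J.
Q = ΔU + W = -12200 J.
State after step 1: P = 454 kPa, V = 28.8 L, T = 409 K.
Step 2 — Polytropic n=1.57: T₂ = T₁(V₁/V₂)^(n−1) = 409×(0.221)^0.57 = 173 K; P₂ = P₁(V₁/V₂)^n = 42.5 kPa.
W = (P₁V₁−P₂V₂)/(n−1) = (454×28.8−42.5×130)/0.57 = 13200 J.
ΔU = nCvΔT = 3.84×29.7×(173−409) = -26900 J.
Q = ΔU + W = -13700 J.
Net over both steps: W = 1060 J, Q = -25800 J, ΔU = -26900 J.

-25800 J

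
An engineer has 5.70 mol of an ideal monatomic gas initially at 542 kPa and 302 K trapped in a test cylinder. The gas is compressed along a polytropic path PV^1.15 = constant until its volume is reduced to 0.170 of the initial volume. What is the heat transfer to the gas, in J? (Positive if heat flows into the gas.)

V₁ = nRT₁/P₁ = 5.70×8.314×302/542 = 26.4 L.
Polytropic n=1.15: T₂ = T₁(V₁/V₂)^(n−1) = 302×(5.88)^0.15 = 394 K; P₂ = P₁(V₁/V₂)^n = 4160 kPa.
W = (P₁V₁−P₂V₂)/(n−1) = (542×26.4−4160×4.49)/0.15 = -29000 J.
ΔU = nCvΔT = 5.70×12.5×(394−302) = 6540 J.
Q = ΔU + W = -22500 J.

-22500 J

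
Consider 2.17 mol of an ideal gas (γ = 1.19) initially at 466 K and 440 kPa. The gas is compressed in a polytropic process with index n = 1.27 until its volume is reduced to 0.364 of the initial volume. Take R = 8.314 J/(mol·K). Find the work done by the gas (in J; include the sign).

V₁ = nRT₁/P₁ = 2.17×8.314×466/440 = 19.1 L.
Polytropic n=1.27: T₂ = T₁(V₁/V₂)^(n−1) = 466×(2.75)^0.27 = 612 K; P₂ = P₁(V₁/V₂)^n = 1590 kPa.
W = (P₁V₁−P₂V₂)/(n−1) = (440×19.1−1590×6.96)/0.27 = -9770 J.

-9770 J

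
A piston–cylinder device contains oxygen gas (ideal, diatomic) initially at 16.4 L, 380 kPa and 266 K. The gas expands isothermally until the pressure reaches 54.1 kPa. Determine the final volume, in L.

115 L

Isothermal: T stays 266 K; PV = const ⇒ V₂ = 115 L, P₂ = 54.1 kPa.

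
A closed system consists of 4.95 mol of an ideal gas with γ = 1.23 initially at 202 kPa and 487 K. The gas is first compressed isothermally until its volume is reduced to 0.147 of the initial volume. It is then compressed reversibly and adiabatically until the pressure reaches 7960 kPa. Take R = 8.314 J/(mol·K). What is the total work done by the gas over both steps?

-72300 J

V₁ = nRT₁/P₁ = 4.95×8.314×487/202 = 99.2 L.
Step 1 — Isothermal: T stays 487 K; PV = const ⇒ V₂ = 14.6 L, P₂ = 1370 kPa.
ΔU = 0 (ideal gas, T constant).
W = nRT ln(V₂/V₁) = 4.95×8.314×487×ln(0.147) = -38400 J.
Q = ΔU + W = -38400 J.
State after step 1: P = 1370 kPa, V = 14.6 L, T = 487 K.
Step 2 — Adiabatic: T₂/T₁ = (P₂/P₁)^((γ−1)/γ) ⇒ T₂ = 487×(5.79)^0.187 = 676 K; V₂ = 3.50 L.
ΔU = nCvΔT = 4.95×36.1×(676−487) = 33900 J.
Q = 0 for an adiabatic process, so W = −ΔU = -33900 J.
Net over both steps: W = -72300 J, Q = -38400 J, ΔU = 33900 J.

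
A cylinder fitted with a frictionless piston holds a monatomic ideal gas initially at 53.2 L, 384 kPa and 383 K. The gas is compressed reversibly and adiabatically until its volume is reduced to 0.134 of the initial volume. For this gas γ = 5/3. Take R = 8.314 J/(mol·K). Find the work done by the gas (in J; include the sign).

-86400 J

n = P₁V₁/(RT₁) = 384×53.2/(8.314×383) = 6.42 mol.
Adiabatic: TV^(γ−1) = const ⇒ T₂ = 383×(7.46)^0.667 = 1460 K; PV^γ = const ⇒ P₂ = 10900 kPa.
ΔU = nCvΔT = 6.42×12.5×(1460−383) = 86400 J.
Q = 0 for an adiabatic process, so W = −ΔU = -86400 J.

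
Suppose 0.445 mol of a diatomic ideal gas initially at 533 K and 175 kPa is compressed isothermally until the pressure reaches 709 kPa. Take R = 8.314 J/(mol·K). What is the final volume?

V₁ = nRT₁/P₁ = 0.445×8.314×533/175 = 11.3 L.
Isothermal: T stays 533 K; PV = const ⇒ V₂ = 2.78 L, P₂ = 709 kPa.

2.78 L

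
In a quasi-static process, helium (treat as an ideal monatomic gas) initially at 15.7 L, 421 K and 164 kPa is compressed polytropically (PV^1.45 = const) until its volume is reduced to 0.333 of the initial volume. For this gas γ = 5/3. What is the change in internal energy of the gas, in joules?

n = P₁V₁/(RT₁) = 164×15.7/(8.314×421) = 0.736 mol.
Polytropic n=1.45: T₂ = T₁(V₁/V₂)^(n−1) = 421×(3.00)^0.45 = 691 K; P₂ = P₁(V₁/V₂)^n = 808 kPa.
For an ideal gas ΔU = nCvΔT with Cv = (3/2)R = 12.5 J/(mol·K).
ΔU = 0.736×12.5×(691−421) = 2470 J.

2470 J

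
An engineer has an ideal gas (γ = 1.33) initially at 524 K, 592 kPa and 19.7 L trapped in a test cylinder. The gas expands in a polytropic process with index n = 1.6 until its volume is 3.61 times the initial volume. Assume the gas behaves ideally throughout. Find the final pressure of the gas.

75.9 kPa

Polytropic n=1.6: T₂ = T₁(V₁/V₂)^(n−1) = 524×(0.277)^0.60 = 243 K; P₂ = P₁(V₁/V₂)^n = 75.9 kPa.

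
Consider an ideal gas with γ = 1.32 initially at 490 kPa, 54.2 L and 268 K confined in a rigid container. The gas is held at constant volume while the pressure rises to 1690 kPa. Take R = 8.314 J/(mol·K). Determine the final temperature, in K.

Isochoric: V stays 54.2 L; P/T = const ⇒ T₂ = 924 K, P₂ = 1690 kPa.

924 K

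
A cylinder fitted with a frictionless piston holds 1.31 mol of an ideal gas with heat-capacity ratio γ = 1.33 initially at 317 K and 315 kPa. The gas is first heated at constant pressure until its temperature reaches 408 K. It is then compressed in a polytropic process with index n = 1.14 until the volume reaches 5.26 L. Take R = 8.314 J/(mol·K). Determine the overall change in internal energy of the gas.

5000 J

V₁ = nRT₁/P₁ = 1.31×8.314×317/315 = 11.0 L.
Step 1 — Isobaric: P stays 315 kPa; V/T = const ⇒ T₂ = 408 K, V₂ = 14.1 L.
W = PΔV = 315×(14.1−11.0) kPa·L = 991 J.
ΔU = nCvΔT = 1.31×25.2×(408−317) = 3000 J.
Q = ΔU + W = nCpΔT = 3990 J.
State after step 1: P = 315 kPa, V = 14.1 L, T = 408 K.
Step 2 — Polytropic n=1.14: T₂ = T₁(V₁/V₂)^(n−1) = 408×(2.68)^0.14 = 468 K; P₂ = P₁(V₁/V₂)^n = 970 kPa.
W = (P₁V₁−P₂V₂)/(n−1) = (315×14.1−970×5.26)/0.14 = -4700 J.
ΔU = nCvΔT = 1.31×25.2×(468−408) = 1990 J.
Q = ΔU + W = -2710 J.
Net over both steps: W = -3710 J, Q = 1290 J, ΔU = 5000 J.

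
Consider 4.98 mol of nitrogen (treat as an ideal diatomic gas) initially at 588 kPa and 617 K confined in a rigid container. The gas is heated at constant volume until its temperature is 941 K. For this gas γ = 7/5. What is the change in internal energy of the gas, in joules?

33500 J

V₁ = nRT₁/P₁ = 4.98×8.314×617/588 = 43.4 L.
Isochoric: V stays 43.4 L; P/T = const ⇒ T₂ = 941 K, P₂ = 897 kPa.
For an ideal gas ΔU = nCvΔT with Cv = (5/2)R = 20.8 J/(mol·K).
ΔU = 4.98×20.8×(941−617) = 33500 J.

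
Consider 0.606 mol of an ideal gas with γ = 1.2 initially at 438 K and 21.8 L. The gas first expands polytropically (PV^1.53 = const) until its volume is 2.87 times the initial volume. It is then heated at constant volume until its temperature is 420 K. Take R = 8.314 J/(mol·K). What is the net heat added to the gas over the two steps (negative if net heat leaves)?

P₁ = nRT₁/V₁ = 0.606×8.314×438/21.8 = 101 kPa.
Step 1 — Polytropic n=1.53: T₂ = T₁(V₁/V₂)^(n−1) = 438×(0.348)^0.53 = 250 K; P₂ = P₁(V₁/V₂)^n = 20.2 kPa.
W = (P₁V₁−P₂V₂)/(n−1) = (101×21.8−20.2×62.6)/0.53 = 1780 J.
ΔU = nCvΔT = 0.606×41.6×(250−438) = -4720 J.
Q = ΔU + W = -2940 J.
State after step 1: P = 20.2 kPa, V = 62.6 L, T = 250 K.
Step 2 — Isochoric: V stays 62.6 L; P/T = const ⇒ T₂ = 420 K, P₂ = 33.8 kPa.
W = 0 (no volume change).
ΔU = nCvΔT = 0.606×41.6×(420−250) = 4270 J.
Q = ΔU = 4270 J.
Net over both steps: W = 1780 J, Q = 1330 J, ΔU = -453 J.

1330 J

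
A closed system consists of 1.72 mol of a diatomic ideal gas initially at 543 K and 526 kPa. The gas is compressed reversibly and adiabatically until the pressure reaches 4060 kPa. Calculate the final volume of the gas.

V₁ = nRT₁/P₁ = 1.72×8.314×543/526 = 14.8 L.
Adiabatic: T₂/T₁ = (P₂/P₁)^((γ−1)/γ) ⇒ T₂ = 543×(7.72)^0.286 = 974 K; V₂ = 3.43 L.

3.43 L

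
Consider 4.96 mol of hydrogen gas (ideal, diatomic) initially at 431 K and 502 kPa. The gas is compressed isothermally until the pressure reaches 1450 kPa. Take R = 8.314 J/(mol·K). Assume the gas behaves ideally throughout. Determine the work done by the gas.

V₁ = nRT₁/P₁ = 4.96×8.314×431/502 = 35.4 L.
Isothermal: T stays 431 K; PV = const ⇒ V₂ = 12.3 L, P₂ = 1450 kPa.
W = nRT ln(V₂/V₁) = 4.96×8.314×431×ln(0.346) = -18900 J.

-18900 J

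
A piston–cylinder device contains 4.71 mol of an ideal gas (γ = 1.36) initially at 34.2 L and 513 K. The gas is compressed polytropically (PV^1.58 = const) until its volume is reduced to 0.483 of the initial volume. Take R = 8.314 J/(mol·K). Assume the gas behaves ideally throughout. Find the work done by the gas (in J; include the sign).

P₁ = nRT₁/V₁ = 4.71×8.314×513/34.2 = 587 kPa.
Polytropic n=1.58: T₂ = T₁(V₁/V₂)^(n−1) = 513×(2.07)^0.58 = 782 K; P₂ = P₁(V₁/V₂)^n = 1850 kPa.
W = (P₁V₁−P₂V₂)/(n−1) = (587×34.2−1850×16.5)/0.58 = -18200 J.

-18200 J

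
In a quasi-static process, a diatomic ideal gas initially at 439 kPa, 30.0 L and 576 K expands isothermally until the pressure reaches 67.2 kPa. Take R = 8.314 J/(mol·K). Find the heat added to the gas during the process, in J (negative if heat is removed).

24700 J

n = P₁V₁/(RT₁) = 439×30.0/(8.314×576) = 2.75 mol.
Isothermal: T stays 576 K; PV = const ⇒ V₂ = 196 L, P₂ = 67.2 kPa.
ΔU = 0 (ideal gas, T constant).
W = nRT ln(V₂/V₁) = 2.75×8.314×576×ln(6.53) = 24700 J.
Q = ΔU + W = 24700 J.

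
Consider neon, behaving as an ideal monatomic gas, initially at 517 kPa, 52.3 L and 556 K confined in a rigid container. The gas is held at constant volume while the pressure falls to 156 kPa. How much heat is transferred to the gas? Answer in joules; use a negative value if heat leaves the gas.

-28300 J

n = P₁V₁/(RT₁) = 517×52.3/(8.314×556) = 5.85 mol.
Isochoric: V stays 52.3 L; P/T = const ⇒ T₂ = 168 K, P₂ = 156 kPa.
W = 0 (no volume change).
ΔU = nCvΔT = 5.85×12.5×(168−556) = -28300 J.
Q = ΔU = -28300 J.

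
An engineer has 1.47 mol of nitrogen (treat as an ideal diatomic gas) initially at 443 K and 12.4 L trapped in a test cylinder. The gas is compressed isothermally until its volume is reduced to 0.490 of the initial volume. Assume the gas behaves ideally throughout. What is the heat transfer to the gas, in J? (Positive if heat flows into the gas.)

-3860 J

P₁ = nRT₁/V₁ = 1.47×8.314×443/12.4 = 437 kPa.
Isothermal: T stays 443 K; PV = const ⇒ V₂ = 6.08 L, P₂ = 891 kPa.
ΔU = 0 (ideal gas, T constant).
W = nRT ln(V₂/V₁) = 1.47×8.314×443×ln(0.490) = -3860 J.
Q = ΔU + W = -3860 J.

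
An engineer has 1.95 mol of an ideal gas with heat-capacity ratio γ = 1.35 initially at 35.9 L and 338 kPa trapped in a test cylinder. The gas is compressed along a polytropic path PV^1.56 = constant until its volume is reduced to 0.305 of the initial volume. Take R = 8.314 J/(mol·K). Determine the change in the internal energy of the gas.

T₁ = P₁V₁/(nR) = 338×35.9/(1.95×8.314) = 748 K.
Polytropic n=1.56: T₂ = T₁(V₁/V₂)^(n−1) = 748×(3.28)^0.56 = 1460 K; P₂ = P₁(V₁/V₂)^n = 2150 kPa.
For an ideal gas ΔU = nCvΔT with Cv = R/(γ−1) = 23.8 J/(mol·K).
ΔU = 1.95×23.8×(1460−748) = 32700 J.

32700 J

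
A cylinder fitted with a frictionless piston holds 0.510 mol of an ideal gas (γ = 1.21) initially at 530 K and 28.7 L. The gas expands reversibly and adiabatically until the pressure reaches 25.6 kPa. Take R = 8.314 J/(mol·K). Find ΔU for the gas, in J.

P₁ = nRT₁/V₁ = 0.510×8.314×530/28.7 = 78.3 kPa.
Adiabatic: T₂/T₁ = (P₂/P₁)^((γ−1)/γ) ⇒ T₂ = 530×(0.327)^0.174 = 437 K; V₂ = 72.3 L.
For an ideal gas ΔU = nCvΔT with Cv = R/(γ−1) = 39.6 J/(mol·K).
ΔU = 0.510×39.6×(437−530) = -1890 J.

-1890 J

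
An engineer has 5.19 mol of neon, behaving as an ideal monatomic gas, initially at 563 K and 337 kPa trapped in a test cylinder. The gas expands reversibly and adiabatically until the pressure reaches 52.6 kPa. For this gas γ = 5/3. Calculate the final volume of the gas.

220 L

V₁ = nRT₁/P₁ = 5.19×8.314×563/337 = 72.1 L.
Adiabatic: T₂/T₁ = (P₂/P₁)^((γ−1)/γ) ⇒ T₂ = 563×(0.156)^0.400 = 268 K; V₂ = 220 L.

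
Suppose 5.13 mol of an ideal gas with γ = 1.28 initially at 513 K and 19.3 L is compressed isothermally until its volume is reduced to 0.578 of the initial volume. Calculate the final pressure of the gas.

1960 kPa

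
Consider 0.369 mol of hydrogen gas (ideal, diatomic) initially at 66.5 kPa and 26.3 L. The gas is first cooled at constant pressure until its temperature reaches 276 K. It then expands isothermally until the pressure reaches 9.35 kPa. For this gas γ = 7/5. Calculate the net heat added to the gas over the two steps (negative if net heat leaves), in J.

-1500 J

T₁ = P₁V₁/(nR) = 66.5×26.3/(0.369×8.314) = 570 K.
Step 1 — Isobaric: P stays 66.5 kPa; V/T = const ⇒ T₂ = 276 K, V₂ = 12.7 L.
W = PΔV = 66.5×(12.7−26.3) kPa·L = -902 J.
ΔU = nCvΔT = 0.369×20.8×(276−570) = -2260 J.
Q = ΔU + W = nCpΔT = -3160 J.
State after step 1: P = 66.5 kPa, V = 12.7 L, T = 276 K.
Step 2 — Isothermal: T stays 276 K; PV = const ⇒ V₂ = 90.6 L, P₂ = 9.35 kPa.
ΔU = 0 (ideal gas, T constant).
W = nRT ln(V₂/V₁) = 0.369×8.314×276×ln(7.11) = 1660 J.
Q = ΔU + W = 1660 J.
Net over both steps: W = 759 J, Q = -1500 J, ΔU = -2260 J.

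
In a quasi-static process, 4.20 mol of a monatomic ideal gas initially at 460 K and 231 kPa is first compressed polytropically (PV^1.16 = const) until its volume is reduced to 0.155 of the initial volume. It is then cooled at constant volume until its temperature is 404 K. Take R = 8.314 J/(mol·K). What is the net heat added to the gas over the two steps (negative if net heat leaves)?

V₁ = nRT₁/P₁ = 4.20×8.314×460/231 = 69.5 L.
Step 1 — Polytropic n=1.16: T₂ = T₁(V₁/V₂)^(n−1) = 460×(6.45)^0.16 = 620 K; P₂ = P₁(V₁/V₂)^n = 2010 kPa.
W = (P₁V₁−P₂V₂)/(n−1) = (231×69.5−2010×10.8)/0.16 = -34900 J.
ΔU = nCvΔT = 4.20×12.5×(620−460) = 8370 J.
Q = ΔU + W = -26500 J.
State after step 1: P = 2010 kPa, V = 10.8 L, T = 620 K.
Step 2 — Isochoric: V stays 10.8 L; P/T = const ⇒ T₂ = 404 K, P₂ = 1310 kPa.
W = 0 (no volume change).
ΔU = nCvΔT = 4.20×12.5×(404−620) = -11300 J.
Q = ΔU = -11300 J.
Net over both steps: W = -34900 J, Q = -37800 J, ΔU = -2930 J.

-37800 J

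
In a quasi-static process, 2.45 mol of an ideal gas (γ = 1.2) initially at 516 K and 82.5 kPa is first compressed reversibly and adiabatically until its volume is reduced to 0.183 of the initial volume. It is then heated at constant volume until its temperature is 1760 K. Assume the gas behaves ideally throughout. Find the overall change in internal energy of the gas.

127000 J

V₁ = nRT₁/P₁ = 2.45×8.314×516/82.5 = 127 L.
Step 1 — Adiabatic: TV^(γ−1) = const ⇒ T₂ = 516×(5.46)^0.200 = 725 K; PV^γ = const ⇒ P₂ = 633 kPa.
ΔU = nCvΔT = 2.45×41.6×(725−516) = 21300 J.
Q = 0 for an adiabatic process, so W = −ΔU = -21300 J.
State after step 1: P = 633 kPa, V = 23.3 L, T = 725 K.
Step 2 — Isochoric: V stays 23.3 L; P/T = const ⇒ T₂ = 1760 K, P₂ = 1540 kPa.
W = 0 (no volume change).
ΔU = nCvΔT = 2.45×41.6×(1760−725) = 105000 J.
Q = ΔU = 105000 J.
Net over both steps: W = -21300 J, Q = 105000 J, ΔU = 127000 J.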